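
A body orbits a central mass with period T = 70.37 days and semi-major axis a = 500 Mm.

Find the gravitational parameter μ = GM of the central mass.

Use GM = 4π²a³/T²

Convert to SI: T = 70.37 days = 6.07997e+06 s; a = 500 Mm = 5e+08 m.
GM = 4π² · a³ / T².
GM = 4π² · (5e+08)³ / (6.07997e+06)² m³/s² ≈ 1.335e+14 m³/s² = 1.335 × 10^14 m³/s².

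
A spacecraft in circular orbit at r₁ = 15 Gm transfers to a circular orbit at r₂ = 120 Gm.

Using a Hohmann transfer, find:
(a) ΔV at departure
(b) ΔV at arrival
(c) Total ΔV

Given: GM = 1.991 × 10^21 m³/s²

Convert to SI: r₁ = 15 Gm = 1.5e+10 m; r₂ = 120 Gm = 1.2e+11 m.
Transfer semi-major axis: a_t = (r₁ + r₂)/2 = (1.5e+10 + 1.2e+11)/2 = 6.75e+10 m.
Circular speeds: v₁ = √(GM/r₁) = 364326 m/s, v₂ = √(GM/r₂) = 128809 m/s.
Transfer speeds (vis-viva v² = GM(2/r − 1/a_t)): v₁ᵗ = 485768 m/s, v₂ᵗ = 60721 m/s.
(a) ΔV₁ = |v₁ᵗ − v₁| ≈ 1.214e+05 m/s = 121.4 km/s.
(b) ΔV₂ = |v₂ − v₂ᵗ| ≈ 6.809e+04 m/s = 68.09 km/s.
(c) ΔV_total = ΔV₁ + ΔV₂ ≈ 1.895e+05 m/s = 189.5 km/s.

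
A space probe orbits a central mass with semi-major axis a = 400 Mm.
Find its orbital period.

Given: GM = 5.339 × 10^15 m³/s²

Convert to SI: a = 400 Mm = 4e+08 m.
Kepler's third law: T = 2π √(a³ / GM).
Substituting a = 4e+08 m and GM = 5.339e+15 m³/s²:
T = 2π √((4e+08)³ / 5.339e+15) s
T ≈ 6.879e+05 s = 7.962 days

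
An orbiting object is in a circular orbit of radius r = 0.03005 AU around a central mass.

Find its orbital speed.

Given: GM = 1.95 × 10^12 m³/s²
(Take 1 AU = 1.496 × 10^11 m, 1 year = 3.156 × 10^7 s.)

Convert to SI: r = 0.03005 AU = 4.49548e+09 m.
For a circular orbit, gravity supplies the centripetal force, so v = √(GM / r).
v = √(1.95e+12 / 4.49548e+09) m/s ≈ 20.83 m/s = 0.004394 AU/year.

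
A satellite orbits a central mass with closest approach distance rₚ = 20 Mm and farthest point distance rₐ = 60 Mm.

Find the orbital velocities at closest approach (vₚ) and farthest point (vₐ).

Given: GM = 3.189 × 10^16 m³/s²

Convert to SI: rₚ = 20 Mm = 2e+07 m; rₐ = 60 Mm = 6e+07 m.
Use the vis-viva equation v² = GM(2/r − 1/a) with a = (rₚ + rₐ)/2 = (2e+07 + 6e+07)/2 = 4e+07 m.
vₚ = √(GM · (2/rₚ − 1/a)) = √(3.189e+16 · (2/2e+07 − 1/4e+07)) m/s ≈ 4.891e+04 m/s = 48.91 km/s.
vₐ = √(GM · (2/rₐ − 1/a)) = √(3.189e+16 · (2/6e+07 − 1/4e+07)) m/s ≈ 1.63e+04 m/s = 16.3 km/s.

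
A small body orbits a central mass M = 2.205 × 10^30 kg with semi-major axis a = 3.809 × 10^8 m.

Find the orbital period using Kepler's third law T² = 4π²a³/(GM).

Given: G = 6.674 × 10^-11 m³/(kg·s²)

GM = G · M = 6.674e-11 · 2.205e+30 = 1.47162e+20 m³/s².
Kepler's third law: T = 2π √(a³ / GM).
Substituting a = 3.809e+08 m and GM = 1.47162e+20 m³/s²:
T = 2π √((3.809e+08)³ / 1.47162e+20) s
T ≈ 3850 s = 1.07 hours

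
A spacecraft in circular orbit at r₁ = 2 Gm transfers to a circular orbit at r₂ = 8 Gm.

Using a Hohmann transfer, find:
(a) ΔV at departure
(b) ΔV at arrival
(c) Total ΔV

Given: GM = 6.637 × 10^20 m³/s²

Convert to SI: r₁ = 2 Gm = 2e+09 m; r₂ = 8 Gm = 8e+09 m.
Transfer semi-major axis: a_t = (r₁ + r₂)/2 = (2e+09 + 8e+09)/2 = 5e+09 m.
Circular speeds: v₁ = √(GM/r₁) = 576064 m/s, v₂ = √(GM/r₂) = 288032 m/s.
Transfer speeds (vis-viva v² = GM(2/r − 1/a_t)): v₁ᵗ = 728670 m/s, v₂ᵗ = 182168 m/s.
(a) ΔV₁ = |v₁ᵗ − v₁| ≈ 1.526e+05 m/s = 152.6 km/s.
(b) ΔV₂ = |v₂ − v₂ᵗ| ≈ 1.059e+05 m/s = 105.9 km/s.
(c) ΔV_total = ΔV₁ + ΔV₂ ≈ 2.585e+05 m/s = 258.5 km/s.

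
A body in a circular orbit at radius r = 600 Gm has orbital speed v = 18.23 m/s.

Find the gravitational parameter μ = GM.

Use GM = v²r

Convert to SI: r = 600 Gm = 6e+11 m.
For a circular orbit v² = GM/r, so GM = v² · r.
GM = (18.23)² · 6e+11 m³/s² ≈ 1.994e+14 m³/s² = 1.994 × 10^14 m³/s².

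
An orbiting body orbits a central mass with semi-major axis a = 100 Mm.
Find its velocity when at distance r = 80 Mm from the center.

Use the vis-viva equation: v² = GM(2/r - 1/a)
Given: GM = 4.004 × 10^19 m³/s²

Convert to SI: a = 100 Mm = 1e+08 m; r = 80 Mm = 8e+07 m.
Vis-viva: v = √(GM · (2/r − 1/a)).
2/r − 1/a = 2/8e+07 − 1/1e+08 = 1.5e-08 m⁻¹.
v = √(4.004e+19 · 1.5e-08) m/s ≈ 7.75e+05 m/s = 775 km/s.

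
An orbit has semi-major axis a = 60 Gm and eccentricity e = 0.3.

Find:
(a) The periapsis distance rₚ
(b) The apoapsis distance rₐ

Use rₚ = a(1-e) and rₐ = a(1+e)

Convert to SI: a = 60 Gm = 6e+10 m.
(a) rₚ = a(1 − e) = 6e+10 · (1 − 0.3) = 6e+10 · 0.7 ≈ 4.2e+10 m = 42 Gm.
(b) rₐ = a(1 + e) = 6e+10 · (1 + 0.3) = 6e+10 · 1.3 ≈ 7.8e+10 m = 78 Gm.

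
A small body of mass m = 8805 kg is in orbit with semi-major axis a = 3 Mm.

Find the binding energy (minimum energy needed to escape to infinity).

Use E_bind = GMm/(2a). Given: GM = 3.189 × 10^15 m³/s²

Convert to SI: a = 3 Mm = 3e+06 m.
Total orbital energy is E = −GMm/(2a); binding energy is E_bind = −E = GMm/(2a).
E_bind = 3.189e+15 · 8805 / (2 · 3e+06) J ≈ 4.68e+12 J = 4.68 TJ.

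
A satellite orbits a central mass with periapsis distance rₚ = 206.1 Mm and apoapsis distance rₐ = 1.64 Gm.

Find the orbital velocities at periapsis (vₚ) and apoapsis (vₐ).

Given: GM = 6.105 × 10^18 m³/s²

Convert to SI: rₚ = 206.1 Mm = 2.061e+08 m; rₐ = 1.64 Gm = 1.64e+09 m.
Use the vis-viva equation v² = GM(2/r − 1/a) with a = (rₚ + rₐ)/2 = (2.061e+08 + 1.64e+09)/2 = 9.2305e+08 m.
vₚ = √(GM · (2/rₚ − 1/a)) = √(6.105e+18 · (2/2.061e+08 − 1/9.2305e+08)) m/s ≈ 2.294e+05 m/s = 229.4 km/s.
vₐ = √(GM · (2/rₐ − 1/a)) = √(6.105e+18 · (2/1.64e+09 − 1/9.2305e+08)) m/s ≈ 2.883e+04 m/s = 28.83 km/s.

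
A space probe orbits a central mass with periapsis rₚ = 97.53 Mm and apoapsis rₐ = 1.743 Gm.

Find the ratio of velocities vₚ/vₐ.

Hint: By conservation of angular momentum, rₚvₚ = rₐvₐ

Convert to SI: rₚ = 97.53 Mm = 9.753e+07 m; rₐ = 1.743 Gm = 1.743e+09 m.
Conservation of angular momentum gives rₚvₚ = rₐvₐ, so vₚ/vₐ = rₐ/rₚ.
vₚ/vₐ = 1.743e+09 / 9.753e+07 ≈ 17.87.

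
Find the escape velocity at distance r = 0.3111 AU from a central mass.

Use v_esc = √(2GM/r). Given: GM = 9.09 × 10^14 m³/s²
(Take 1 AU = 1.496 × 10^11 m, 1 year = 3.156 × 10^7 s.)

Convert to SI: r = 0.3111 AU = 4.65406e+10 m.
Escape velocity comes from setting total energy to zero: ½v² − GM/r = 0 ⇒ v_esc = √(2GM / r).
v_esc = √(2 · 9.09e+14 / 4.65406e+10) m/s ≈ 197.6 m/s = 0.0417 AU/year.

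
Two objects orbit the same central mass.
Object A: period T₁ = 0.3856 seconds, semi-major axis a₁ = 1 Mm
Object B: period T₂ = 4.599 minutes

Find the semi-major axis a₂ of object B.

Convert to SI: a₁ = 1 Mm = 1e+06 m; T₂ = 4.599 minutes = 275.94 s.
Kepler's third law: (T₁/T₂)² = (a₁/a₂)³ ⇒ a₂ = a₁ · (T₂/T₁)^(2/3).
T₂/T₁ = 275.94 / 0.3856 = 715.612.
a₂ = 1e+06 · (715.612)^(2/3) m ≈ 8.001e+07 m = 80.01 Mm.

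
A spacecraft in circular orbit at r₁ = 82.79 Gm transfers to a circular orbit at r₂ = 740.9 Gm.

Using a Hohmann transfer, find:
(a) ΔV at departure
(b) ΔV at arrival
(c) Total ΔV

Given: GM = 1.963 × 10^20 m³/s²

Convert to SI: r₁ = 82.79 Gm = 8.279e+10 m; r₂ = 740.9 Gm = 7.409e+11 m.
Transfer semi-major axis: a_t = (r₁ + r₂)/2 = (8.279e+10 + 7.409e+11)/2 = 4.11845e+11 m.
Circular speeds: v₁ = √(GM/r₁) = 48693.5 m/s, v₂ = √(GM/r₂) = 16277.2 m/s.
Transfer speeds (vis-viva v² = GM(2/r − 1/a_t)): v₁ᵗ = 65310.7 m/s, v₂ᵗ = 7297.98 m/s.
(a) ΔV₁ = |v₁ᵗ − v₁| ≈ 1.662e+04 m/s = 16.62 km/s.
(b) ΔV₂ = |v₂ − v₂ᵗ| ≈ 8979 m/s = 8.979 km/s.
(c) ΔV_total = ΔV₁ + ΔV₂ ≈ 2.56e+04 m/s = 25.6 km/s.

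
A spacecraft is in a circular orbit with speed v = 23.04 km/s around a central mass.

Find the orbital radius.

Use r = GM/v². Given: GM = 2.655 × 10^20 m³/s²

Convert to SI: v = 23.04 km/s = 23040 m/s.
For a circular orbit, v² = GM / r, so r = GM / v².
r = 2.655e+20 / (23040)² m ≈ 5.001e+11 m = 500.1 Gm.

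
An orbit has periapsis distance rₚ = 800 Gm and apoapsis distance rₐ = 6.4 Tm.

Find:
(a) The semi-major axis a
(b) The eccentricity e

Convert to SI: rₚ = 800 Gm = 8e+11 m; rₐ = 6.4 Tm = 6.4e+12 m.
(a) a = (rₚ + rₐ) / 2 = (8e+11 + 6.4e+12) / 2 ≈ 3.6e+12 m = 3.6 Tm.
(b) e = (rₐ − rₚ) / (rₐ + rₚ) = (6.4e+12 − 8e+11) / (6.4e+12 + 8e+11) ≈ 0.7778.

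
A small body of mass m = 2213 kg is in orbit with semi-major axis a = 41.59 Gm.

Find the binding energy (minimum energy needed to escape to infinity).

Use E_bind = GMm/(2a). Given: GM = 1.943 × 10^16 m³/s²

Convert to SI: a = 41.59 Gm = 4.159e+10 m.
Total orbital energy is E = −GMm/(2a); binding energy is E_bind = −E = GMm/(2a).
E_bind = 1.943e+16 · 2213 / (2 · 4.159e+10) J ≈ 5.169e+08 J = 516.9 MJ.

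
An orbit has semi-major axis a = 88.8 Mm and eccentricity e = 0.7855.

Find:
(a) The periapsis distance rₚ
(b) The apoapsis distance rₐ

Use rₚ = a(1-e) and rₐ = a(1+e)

Convert to SI: a = 88.8 Mm = 8.88e+07 m.
(a) rₚ = a(1 − e) = 8.88e+07 · (1 − 0.7855) = 8.88e+07 · 0.2145 ≈ 1.905e+07 m = 19.05 Mm.
(b) rₐ = a(1 + e) = 8.88e+07 · (1 + 0.7855) = 8.88e+07 · 1.7855 ≈ 1.586e+08 m = 158.6 Mm.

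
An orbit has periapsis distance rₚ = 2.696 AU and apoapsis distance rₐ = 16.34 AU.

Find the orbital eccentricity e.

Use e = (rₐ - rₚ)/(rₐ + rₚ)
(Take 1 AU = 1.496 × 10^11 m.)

Convert to SI: rₚ = 2.696 AU = 4.03322e+11 m; rₐ = 16.34 AU = 2.44446e+12 m.
e = (rₐ − rₚ) / (rₐ + rₚ).
e = (2.44446e+12 − 4.03322e+11) / (2.44446e+12 + 4.03322e+11) = 2.04114e+12 / 2.84779e+12 ≈ 0.7167.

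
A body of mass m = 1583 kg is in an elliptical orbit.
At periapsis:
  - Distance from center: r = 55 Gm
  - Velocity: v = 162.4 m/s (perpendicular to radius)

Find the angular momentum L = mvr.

Convert to SI: r = 55 Gm = 5.5e+10 m.
Since v is perpendicular to r, L = m · v · r.
L = 1583 · 162.4 · 5.5e+10 kg·m²/s ≈ 1.414e+16 kg·m²/s.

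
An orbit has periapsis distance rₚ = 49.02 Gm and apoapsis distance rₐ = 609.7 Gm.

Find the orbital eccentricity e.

Convert to SI: rₚ = 49.02 Gm = 4.902e+10 m; rₐ = 609.7 Gm = 6.097e+11 m.
e = (rₐ − rₚ) / (rₐ + rₚ).
e = (6.097e+11 − 4.902e+10) / (6.097e+11 + 4.902e+10) = 5.6068e+11 / 6.5872e+11 ≈ 0.8512.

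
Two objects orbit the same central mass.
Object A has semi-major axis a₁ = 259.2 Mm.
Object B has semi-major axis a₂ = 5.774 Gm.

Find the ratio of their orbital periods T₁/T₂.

Convert to SI: a₁ = 259.2 Mm = 2.592e+08 m; a₂ = 5.774 Gm = 5.774e+09 m.
From Kepler's third law, (T₁/T₂)² = (a₁/a₂)³, so T₁/T₂ = (a₁/a₂)^(3/2).
a₁/a₂ = 2.592e+08 / 5.774e+09 = 0.0448909.
T₁/T₂ = (0.0448909)^(3/2) ≈ 0.009511.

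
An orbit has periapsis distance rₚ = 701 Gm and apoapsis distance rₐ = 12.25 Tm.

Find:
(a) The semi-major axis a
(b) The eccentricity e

Convert to SI: rₚ = 701 Gm = 7.01e+11 m; rₐ = 12.25 Tm = 1.225e+13 m.
(a) a = (rₚ + rₐ) / 2 = (7.01e+11 + 1.225e+13) / 2 ≈ 6.476e+12 m = 6.476 Tm.
(b) e = (rₐ − rₚ) / (rₐ + rₚ) = (1.225e+13 − 7.01e+11) / (1.225e+13 + 7.01e+11) ≈ 0.8917.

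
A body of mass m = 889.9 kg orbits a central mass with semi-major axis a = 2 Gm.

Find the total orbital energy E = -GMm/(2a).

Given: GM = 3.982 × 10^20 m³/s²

Convert to SI: a = 2 Gm = 2e+09 m.
E = −GMm / (2a).
E = −3.982e+20 · 889.9 / (2 · 2e+09) J ≈ -8.859e+13 J = -88.59 TJ.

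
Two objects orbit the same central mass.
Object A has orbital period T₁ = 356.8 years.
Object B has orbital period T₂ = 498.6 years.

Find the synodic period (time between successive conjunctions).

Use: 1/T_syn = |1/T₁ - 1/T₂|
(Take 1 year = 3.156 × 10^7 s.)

Convert to SI: T₁ = 356.8 years = 1.12606e+10 s; T₂ = 498.6 years = 1.57358e+10 s.
T_syn = |T₁ · T₂ / (T₁ − T₂)|.
T_syn = |1.12606e+10 · 1.57358e+10 / (1.12606e+10 − 1.57358e+10)| s ≈ 3.959e+10 s = 1255 years.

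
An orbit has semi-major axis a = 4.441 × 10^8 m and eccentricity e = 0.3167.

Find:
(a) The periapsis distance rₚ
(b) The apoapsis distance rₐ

(a) rₚ = a(1 − e) = 4.441e+08 · (1 − 0.3167) = 4.441e+08 · 0.6833 ≈ 3.035e+08 m = 3.035 × 10^8 m.
(b) rₐ = a(1 + e) = 4.441e+08 · (1 + 0.3167) = 4.441e+08 · 1.3167 ≈ 5.847e+08 m = 5.847 × 10^8 m.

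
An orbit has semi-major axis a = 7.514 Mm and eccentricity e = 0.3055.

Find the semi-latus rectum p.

Convert to SI: a = 7.514 Mm = 7.514e+06 m.
p = a (1 − e²).
p = 7.514e+06 · (1 − (0.3055)²) = 7.514e+06 · 0.90667 ≈ 6.813e+06 m = 6.813 Mm.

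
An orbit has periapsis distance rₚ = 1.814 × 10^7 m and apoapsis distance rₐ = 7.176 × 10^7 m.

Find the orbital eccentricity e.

e = (rₐ − rₚ) / (rₐ + rₚ).
e = (7.176e+07 − 1.814e+07) / (7.176e+07 + 1.814e+07) = 5.362e+07 / 8.99e+07 ≈ 0.5964.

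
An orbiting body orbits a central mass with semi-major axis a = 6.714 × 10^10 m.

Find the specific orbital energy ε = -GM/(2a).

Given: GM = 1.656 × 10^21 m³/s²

ε = −GM / (2a).
ε = −1.656e+21 / (2 · 6.714e+10) J/kg ≈ -1.233e+10 J/kg = -12.33 GJ/kg.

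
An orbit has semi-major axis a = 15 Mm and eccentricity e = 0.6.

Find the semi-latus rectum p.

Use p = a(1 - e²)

Convert to SI: a = 15 Mm = 1.5e+07 m.
p = a (1 − e²).
p = 1.5e+07 · (1 − (0.6)²) = 1.5e+07 · 0.64 ≈ 9.6e+06 m = 9.6 Mm.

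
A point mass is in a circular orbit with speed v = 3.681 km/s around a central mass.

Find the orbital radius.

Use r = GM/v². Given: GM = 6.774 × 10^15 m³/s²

Convert to SI: v = 3.681 km/s = 3681 m/s.
For a circular orbit, v² = GM / r, so r = GM / v².
r = 6.774e+15 / (3681)² m ≈ 4.999e+08 m = 499.9 Mm.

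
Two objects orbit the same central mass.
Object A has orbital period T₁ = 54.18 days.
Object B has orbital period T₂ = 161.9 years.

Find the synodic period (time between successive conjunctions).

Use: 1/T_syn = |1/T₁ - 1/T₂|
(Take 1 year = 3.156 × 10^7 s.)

Convert to SI: T₁ = 54.18 days = 4.68115e+06 s; T₂ = 161.9 years = 5.10956e+09 s.
T_syn = |T₁ · T₂ / (T₁ − T₂)|.
T_syn = |4.68115e+06 · 5.10956e+09 / (4.68115e+06 − 5.10956e+09)| s ≈ 4.685e+06 s = 54.23 days.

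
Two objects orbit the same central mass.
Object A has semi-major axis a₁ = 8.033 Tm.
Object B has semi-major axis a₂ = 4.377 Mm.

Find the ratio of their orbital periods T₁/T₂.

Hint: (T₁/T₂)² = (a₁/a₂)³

Convert to SI: a₁ = 8.033 Tm = 8.033e+12 m; a₂ = 4.377 Mm = 4.377e+06 m.
From Kepler's third law, (T₁/T₂)² = (a₁/a₂)³, so T₁/T₂ = (a₁/a₂)^(3/2).
a₁/a₂ = 8.033e+12 / 4.377e+06 = 1.83528e+06.
T₁/T₂ = (1.83528e+06)^(3/2) ≈ 2.486e+09.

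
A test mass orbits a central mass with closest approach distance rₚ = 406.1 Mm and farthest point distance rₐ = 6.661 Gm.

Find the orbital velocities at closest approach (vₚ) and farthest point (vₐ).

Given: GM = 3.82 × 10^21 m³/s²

Convert to SI: rₚ = 406.1 Mm = 4.061e+08 m; rₐ = 6.661 Gm = 6.661e+09 m.
Use the vis-viva equation v² = GM(2/r − 1/a) with a = (rₚ + rₐ)/2 = (4.061e+08 + 6.661e+09)/2 = 3.53355e+09 m.
vₚ = √(GM · (2/rₚ − 1/a)) = √(3.82e+21 · (2/4.061e+08 − 1/3.53355e+09)) m/s ≈ 4.211e+06 m/s = 4211 km/s.
vₐ = √(GM · (2/rₐ − 1/a)) = √(3.82e+21 · (2/6.661e+09 − 1/3.53355e+09)) m/s ≈ 2.567e+05 m/s = 256.7 km/s.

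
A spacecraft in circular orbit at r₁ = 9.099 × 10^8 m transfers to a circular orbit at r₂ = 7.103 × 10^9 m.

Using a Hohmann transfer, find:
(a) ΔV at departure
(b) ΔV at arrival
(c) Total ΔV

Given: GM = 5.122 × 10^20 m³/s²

Transfer semi-major axis: a_t = (r₁ + r₂)/2 = (9.099e+08 + 7.103e+09)/2 = 4.00645e+09 m.
Circular speeds: v₁ = √(GM/r₁) = 750279 m/s, v₂ = √(GM/r₂) = 268534 m/s.
Transfer speeds (vis-viva v² = GM(2/r − 1/a_t)): v₁ᵗ = 998997 m/s, v₂ᵗ = 127972 m/s.
(a) ΔV₁ = |v₁ᵗ − v₁| ≈ 2.487e+05 m/s = 248.7 km/s.
(b) ΔV₂ = |v₂ − v₂ᵗ| ≈ 1.406e+05 m/s = 140.6 km/s.
(c) ΔV_total = ΔV₁ + ΔV₂ ≈ 3.893e+05 m/s = 389.3 km/s.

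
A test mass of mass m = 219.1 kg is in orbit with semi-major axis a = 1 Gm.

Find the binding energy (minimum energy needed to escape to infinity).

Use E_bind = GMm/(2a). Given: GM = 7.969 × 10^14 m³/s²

Convert to SI: a = 1 Gm = 1e+09 m.
Total orbital energy is E = −GMm/(2a); binding energy is E_bind = −E = GMm/(2a).
E_bind = 7.969e+14 · 219.1 / (2 · 1e+09) J ≈ 8.73e+07 J = 87.3 MJ.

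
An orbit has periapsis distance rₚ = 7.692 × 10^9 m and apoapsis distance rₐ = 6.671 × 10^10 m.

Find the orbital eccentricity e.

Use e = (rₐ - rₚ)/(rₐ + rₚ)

e = (rₐ − rₚ) / (rₐ + rₚ).
e = (6.671e+10 − 7.692e+09) / (6.671e+10 + 7.692e+09) = 5.9018e+10 / 7.4402e+10 ≈ 0.7932.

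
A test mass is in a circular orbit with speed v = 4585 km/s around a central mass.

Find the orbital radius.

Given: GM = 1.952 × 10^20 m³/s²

Convert to SI: v = 4585 km/s = 4.585e+06 m/s.
For a circular orbit, v² = GM / r, so r = GM / v².
r = 1.952e+20 / (4.585e+06)² m ≈ 9.285e+06 m = 9.285 Mm.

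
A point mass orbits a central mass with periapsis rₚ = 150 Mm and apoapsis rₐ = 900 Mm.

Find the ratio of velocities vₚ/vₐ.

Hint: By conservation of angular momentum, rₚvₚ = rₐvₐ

Convert to SI: rₚ = 150 Mm = 1.5e+08 m; rₐ = 900 Mm = 9e+08 m.
Conservation of angular momentum gives rₚvₚ = rₐvₐ, so vₚ/vₐ = rₐ/rₚ.
vₚ/vₐ = 9e+08 / 1.5e+08 ≈ 6.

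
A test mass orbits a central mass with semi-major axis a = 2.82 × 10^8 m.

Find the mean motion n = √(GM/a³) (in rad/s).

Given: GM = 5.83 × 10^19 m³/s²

n = √(GM / a³).
n = √(5.83e+19 / (2.82e+08)³) rad/s ≈ 0.001612 rad/s.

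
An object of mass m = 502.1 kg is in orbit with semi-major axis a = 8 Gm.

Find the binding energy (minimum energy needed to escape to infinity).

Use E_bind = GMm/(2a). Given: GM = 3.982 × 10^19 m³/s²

Convert to SI: a = 8 Gm = 8e+09 m.
Total orbital energy is E = −GMm/(2a); binding energy is E_bind = −E = GMm/(2a).
E_bind = 3.982e+19 · 502.1 / (2 · 8e+09) J ≈ 1.25e+12 J = 1.25 TJ.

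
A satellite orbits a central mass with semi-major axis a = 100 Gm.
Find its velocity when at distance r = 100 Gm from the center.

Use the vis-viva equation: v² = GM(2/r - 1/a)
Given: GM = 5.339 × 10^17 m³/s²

Convert to SI: a = 100 Gm = 1e+11 m; r = 100 Gm = 1e+11 m.
Vis-viva: v = √(GM · (2/r − 1/a)).
2/r − 1/a = 2/1e+11 − 1/1e+11 = 1e-11 m⁻¹.
v = √(5.339e+17 · 1e-11) m/s ≈ 2311 m/s = 2.311 km/s.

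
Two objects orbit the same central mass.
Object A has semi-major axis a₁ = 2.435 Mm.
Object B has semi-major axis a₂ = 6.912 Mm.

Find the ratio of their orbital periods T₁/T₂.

Convert to SI: a₁ = 2.435 Mm = 2.435e+06 m; a₂ = 6.912 Mm = 6.912e+06 m.
From Kepler's third law, (T₁/T₂)² = (a₁/a₂)³, so T₁/T₂ = (a₁/a₂)^(3/2).
a₁/a₂ = 2.435e+06 / 6.912e+06 = 0.352286.
T₁/T₂ = (0.352286)^(3/2) ≈ 0.2091.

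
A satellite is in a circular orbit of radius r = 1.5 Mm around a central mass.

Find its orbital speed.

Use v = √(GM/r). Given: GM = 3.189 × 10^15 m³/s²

Convert to SI: r = 1.5 Mm = 1.5e+06 m.
For a circular orbit, gravity supplies the centripetal force, so v = √(GM / r).
v = √(3.189e+15 / 1.5e+06) m/s ≈ 4.611e+04 m/s = 46.11 km/s.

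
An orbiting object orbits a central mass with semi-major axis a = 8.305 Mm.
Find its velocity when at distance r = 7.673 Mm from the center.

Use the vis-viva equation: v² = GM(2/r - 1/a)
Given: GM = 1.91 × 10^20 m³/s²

Convert to SI: a = 8.305 Mm = 8.305e+06 m; r = 7.673 Mm = 7.673e+06 m.
Vis-viva: v = √(GM · (2/r − 1/a)).
2/r − 1/a = 2/7.673e+06 − 1/8.305e+06 = 1.40245e-07 m⁻¹.
v = √(1.91e+20 · 1.40245e-07) m/s ≈ 5.176e+06 m/s = 5176 km/s.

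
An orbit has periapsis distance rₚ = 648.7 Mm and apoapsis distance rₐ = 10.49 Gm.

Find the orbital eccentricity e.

Convert to SI: rₚ = 648.7 Mm = 6.487e+08 m; rₐ = 10.49 Gm = 1.049e+10 m.
e = (rₐ − rₚ) / (rₐ + rₚ).
e = (1.049e+10 − 6.487e+08) / (1.049e+10 + 6.487e+08) = 9.8413e+09 / 1.11387e+10 ≈ 0.8835.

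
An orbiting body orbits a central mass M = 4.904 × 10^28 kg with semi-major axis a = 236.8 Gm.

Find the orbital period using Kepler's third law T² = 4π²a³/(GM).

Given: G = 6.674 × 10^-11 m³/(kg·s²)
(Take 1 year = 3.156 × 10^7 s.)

Convert to SI: a = 236.8 Gm = 2.368e+11 m.
GM = G · M = 6.674e-11 · 4.904e+28 = 3.27293e+18 m³/s².
Kepler's third law: T = 2π √(a³ / GM).
Substituting a = 2.368e+11 m and GM = 3.27293e+18 m³/s²:
T = 2π √((2.368e+11)³ / 3.27293e+18) s
T ≈ 4.002e+08 s = 12.68 years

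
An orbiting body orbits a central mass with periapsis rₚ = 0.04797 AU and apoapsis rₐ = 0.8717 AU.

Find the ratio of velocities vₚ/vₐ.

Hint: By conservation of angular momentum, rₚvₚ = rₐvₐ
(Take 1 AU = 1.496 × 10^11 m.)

Convert to SI: rₚ = 0.04797 AU = 7.17631e+09 m; rₐ = 0.8717 AU = 1.30406e+11 m.
Conservation of angular momentum gives rₚvₚ = rₐvₐ, so vₚ/vₐ = rₐ/rₚ.
vₚ/vₐ = 1.30406e+11 / 7.17631e+09 ≈ 18.17.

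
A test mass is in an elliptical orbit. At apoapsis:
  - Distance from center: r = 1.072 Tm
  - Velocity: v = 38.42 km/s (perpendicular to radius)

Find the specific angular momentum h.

Convert to SI: r = 1.072 Tm = 1.072e+12 m; v = 38.42 km/s = 38420 m/s.
With v perpendicular to r, h = r · v.
h = 1.072e+12 · 38420 m²/s ≈ 4.119e+16 m²/s.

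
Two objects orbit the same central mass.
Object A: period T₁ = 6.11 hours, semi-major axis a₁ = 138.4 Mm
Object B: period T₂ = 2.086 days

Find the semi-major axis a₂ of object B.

Convert to SI: T₁ = 6.11 hours = 21996 s; a₁ = 138.4 Mm = 1.384e+08 m; T₂ = 2.086 days = 180230 s.
Kepler's third law: (T₁/T₂)² = (a₁/a₂)³ ⇒ a₂ = a₁ · (T₂/T₁)^(2/3).
T₂/T₁ = 180230 / 21996 = 8.19378.
a₂ = 1.384e+08 · (8.19378)^(2/3) m ≈ 5.625e+08 m = 562.5 Mm.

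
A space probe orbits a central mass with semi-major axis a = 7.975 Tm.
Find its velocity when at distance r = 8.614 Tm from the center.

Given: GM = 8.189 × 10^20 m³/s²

Convert to SI: a = 7.975 Tm = 7.975e+12 m; r = 8.614 Tm = 8.614e+12 m.
Vis-viva: v = √(GM · (2/r − 1/a)).
2/r − 1/a = 2/8.614e+12 − 1/7.975e+12 = 1.06788e-13 m⁻¹.
v = √(8.189e+20 · 1.06788e-13) m/s ≈ 9351 m/s = 9.351 km/s.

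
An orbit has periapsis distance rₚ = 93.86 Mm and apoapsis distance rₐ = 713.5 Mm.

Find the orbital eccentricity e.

Convert to SI: rₚ = 93.86 Mm = 9.386e+07 m; rₐ = 713.5 Mm = 7.135e+08 m.
e = (rₐ − rₚ) / (rₐ + rₚ).
e = (7.135e+08 − 9.386e+07) / (7.135e+08 + 9.386e+07) = 6.1964e+08 / 8.0736e+08 ≈ 0.7675.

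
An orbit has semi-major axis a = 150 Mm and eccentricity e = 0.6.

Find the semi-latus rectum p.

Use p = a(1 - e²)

Convert to SI: a = 150 Mm = 1.5e+08 m.
p = a (1 − e²).
p = 1.5e+08 · (1 − (0.6)²) = 1.5e+08 · 0.64 ≈ 9.6e+07 m = 96 Mm.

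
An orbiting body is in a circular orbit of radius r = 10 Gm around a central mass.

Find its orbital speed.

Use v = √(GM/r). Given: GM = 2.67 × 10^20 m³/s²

Convert to SI: r = 10 Gm = 1e+10 m.
For a circular orbit, gravity supplies the centripetal force, so v = √(GM / r).
v = √(2.67e+20 / 1e+10) m/s ≈ 1.634e+05 m/s = 163.4 km/s.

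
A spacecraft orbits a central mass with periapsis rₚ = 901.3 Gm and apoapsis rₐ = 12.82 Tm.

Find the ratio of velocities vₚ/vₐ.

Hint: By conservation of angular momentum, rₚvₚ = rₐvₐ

Convert to SI: rₚ = 901.3 Gm = 9.013e+11 m; rₐ = 12.82 Tm = 1.282e+13 m.
Conservation of angular momentum gives rₚvₚ = rₐvₐ, so vₚ/vₐ = rₐ/rₚ.
vₚ/vₐ = 1.282e+13 / 9.013e+11 ≈ 14.22.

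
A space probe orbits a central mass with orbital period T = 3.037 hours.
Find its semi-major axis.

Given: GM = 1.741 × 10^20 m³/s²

Convert to SI: T = 3.037 hours = 10933.2 s.
Invert Kepler's third law: a = (GM · T² / (4π²))^(1/3).
Substituting T = 10933.2 s and GM = 1.741e+20 m³/s²:
a = (1.741e+20 · (10933.2)² / (4π²))^(1/3) m
a ≈ 8.078e+08 m = 807.8 Mm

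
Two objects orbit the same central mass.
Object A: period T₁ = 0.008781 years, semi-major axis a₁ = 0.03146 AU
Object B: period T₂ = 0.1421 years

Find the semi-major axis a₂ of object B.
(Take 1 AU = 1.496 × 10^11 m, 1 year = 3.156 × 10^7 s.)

Convert to SI: T₁ = 0.008781 years = 277128 s; a₁ = 0.03146 AU = 4.70642e+09 m; T₂ = 0.1421 years = 4.48468e+06 s.
Kepler's third law: (T₁/T₂)² = (a₁/a₂)³ ⇒ a₂ = a₁ · (T₂/T₁)^(2/3).
T₂/T₁ = 4.48468e+06 / 277128 = 16.1827.
a₂ = 4.70642e+09 · (16.1827)^(2/3) m ≈ 3.011e+10 m = 0.2013 AU.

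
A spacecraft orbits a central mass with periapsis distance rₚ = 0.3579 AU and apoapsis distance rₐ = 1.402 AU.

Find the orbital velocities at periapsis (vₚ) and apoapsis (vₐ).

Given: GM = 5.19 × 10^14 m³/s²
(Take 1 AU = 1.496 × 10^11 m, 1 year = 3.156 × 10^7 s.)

Convert to SI: rₚ = 0.3579 AU = 5.35418e+10 m; rₐ = 1.402 AU = 2.09739e+11 m.
Use the vis-viva equation v² = GM(2/r − 1/a) with a = (rₚ + rₐ)/2 = (5.35418e+10 + 2.09739e+11)/2 = 1.31641e+11 m.
vₚ = √(GM · (2/rₚ − 1/a)) = √(5.19e+14 · (2/5.35418e+10 − 1/1.31641e+11)) m/s ≈ 124.3 m/s = 0.02622 AU/year.
vₐ = √(GM · (2/rₐ − 1/a)) = √(5.19e+14 · (2/2.09739e+11 − 1/1.31641e+11)) m/s ≈ 31.72 m/s = 0.006693 AU/year.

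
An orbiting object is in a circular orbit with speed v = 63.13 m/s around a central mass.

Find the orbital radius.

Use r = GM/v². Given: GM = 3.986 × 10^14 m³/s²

For a circular orbit, v² = GM / r, so r = GM / v².
r = 3.986e+14 / (63.13)² m ≈ 1e+11 m = 100 Gm.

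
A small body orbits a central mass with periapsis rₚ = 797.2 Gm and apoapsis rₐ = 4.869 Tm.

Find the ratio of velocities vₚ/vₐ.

Convert to SI: rₚ = 797.2 Gm = 7.972e+11 m; rₐ = 4.869 Tm = 4.869e+12 m.
Conservation of angular momentum gives rₚvₚ = rₐvₐ, so vₚ/vₐ = rₐ/rₚ.
vₚ/vₐ = 4.869e+12 / 7.972e+11 ≈ 6.108.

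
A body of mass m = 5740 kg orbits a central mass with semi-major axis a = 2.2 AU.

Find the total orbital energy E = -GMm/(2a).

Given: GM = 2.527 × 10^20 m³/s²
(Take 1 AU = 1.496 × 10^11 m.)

Convert to SI: a = 2.2 AU = 3.2912e+11 m.
E = −GMm / (2a).
E = −2.527e+20 · 5740 / (2 · 3.2912e+11) J ≈ -2.204e+12 J = -2.204 TJ.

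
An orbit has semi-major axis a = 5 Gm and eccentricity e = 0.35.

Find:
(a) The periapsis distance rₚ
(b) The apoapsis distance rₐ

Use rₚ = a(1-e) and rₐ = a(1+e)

Convert to SI: a = 5 Gm = 5e+09 m.
(a) rₚ = a(1 − e) = 5e+09 · (1 − 0.35) = 5e+09 · 0.65 ≈ 3.25e+09 m = 3.25 Gm.
(b) rₐ = a(1 + e) = 5e+09 · (1 + 0.35) = 5e+09 · 1.35 ≈ 6.75e+09 m = 6.75 Gm.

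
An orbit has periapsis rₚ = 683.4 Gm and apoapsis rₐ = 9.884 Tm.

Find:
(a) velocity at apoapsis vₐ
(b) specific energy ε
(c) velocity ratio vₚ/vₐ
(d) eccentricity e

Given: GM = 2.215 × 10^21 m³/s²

Convert to SI: rₚ = 683.4 Gm = 6.834e+11 m; rₐ = 9.884 Tm = 9.884e+12 m.
(a) With a = (rₚ + rₐ)/2 = 5.2837e+12 m, vₐ = √(GM (2/rₐ − 1/a)) = √(2.215e+21 · (2/9.884e+12 − 1/5.2837e+12)) m/s ≈ 5384 m/s
(b) With a = (rₚ + rₐ)/2 = 5.2837e+12 m, ε = −GM/(2a) = −2.215e+21/(2 · 5.2837e+12) J/kg ≈ -2.096e+08 J/kg
(c) Conservation of angular momentum (rₚvₚ = rₐvₐ) gives vₚ/vₐ = rₐ/rₚ = 9.884e+12/6.834e+11 ≈ 14.46
(d) e = (rₐ − rₚ)/(rₐ + rₚ) = (9.884e+12 − 6.834e+11)/(9.884e+12 + 6.834e+11) ≈ 0.8707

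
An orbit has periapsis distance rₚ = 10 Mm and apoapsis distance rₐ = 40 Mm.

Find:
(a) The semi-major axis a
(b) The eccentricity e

Convert to SI: rₚ = 10 Mm = 1e+07 m; rₐ = 40 Mm = 4e+07 m.
(a) a = (rₚ + rₐ) / 2 = (1e+07 + 4e+07) / 2 ≈ 2.5e+07 m = 25 Mm.
(b) e = (rₐ − rₚ) / (rₐ + rₚ) = (4e+07 − 1e+07) / (4e+07 + 1e+07) ≈ 0.6.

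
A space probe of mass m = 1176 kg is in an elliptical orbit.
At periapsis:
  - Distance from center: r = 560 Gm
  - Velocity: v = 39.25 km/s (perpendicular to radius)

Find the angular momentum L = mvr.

Convert to SI: r = 560 Gm = 5.6e+11 m; v = 39.25 km/s = 39250 m/s.
Since v is perpendicular to r, L = m · v · r.
L = 1176 · 39250 · 5.6e+11 kg·m²/s ≈ 2.585e+19 kg·m²/s.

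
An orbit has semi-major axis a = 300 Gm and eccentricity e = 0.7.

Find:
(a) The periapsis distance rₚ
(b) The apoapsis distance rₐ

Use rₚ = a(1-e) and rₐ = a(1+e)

Convert to SI: a = 300 Gm = 3e+11 m.
(a) rₚ = a(1 − e) = 3e+11 · (1 − 0.7) = 3e+11 · 0.3 ≈ 9e+10 m = 90 Gm.
(b) rₐ = a(1 + e) = 3e+11 · (1 + 0.7) = 3e+11 · 1.7 ≈ 5.1e+11 m = 510 Gm.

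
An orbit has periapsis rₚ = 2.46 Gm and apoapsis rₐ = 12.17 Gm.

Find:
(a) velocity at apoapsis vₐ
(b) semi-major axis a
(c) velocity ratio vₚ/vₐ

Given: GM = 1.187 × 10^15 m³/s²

Convert to SI: rₚ = 2.46 Gm = 2.46e+09 m; rₐ = 12.17 Gm = 1.217e+10 m.
(a) With a = (rₚ + rₐ)/2 = 7.315e+09 m, vₐ = √(GM (2/rₐ − 1/a)) = √(1.187e+15 · (2/1.217e+10 − 1/7.315e+09)) m/s ≈ 181.1 m/s
(b) a = (rₚ + rₐ)/2 = (2.46e+09 + 1.217e+10)/2 ≈ 7.315e+09 m
(c) Conservation of angular momentum (rₚvₚ = rₐvₐ) gives vₚ/vₐ = rₐ/rₚ = 1.217e+10/2.46e+09 ≈ 4.947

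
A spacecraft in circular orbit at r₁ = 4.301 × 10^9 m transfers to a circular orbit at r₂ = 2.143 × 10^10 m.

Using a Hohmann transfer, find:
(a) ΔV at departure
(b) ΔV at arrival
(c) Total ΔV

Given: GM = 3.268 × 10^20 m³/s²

Transfer semi-major axis: a_t = (r₁ + r₂)/2 = (4.301e+09 + 2.143e+10)/2 = 1.28655e+10 m.
Circular speeds: v₁ = √(GM/r₁) = 275649 m/s, v₂ = √(GM/r₂) = 123489 m/s.
Transfer speeds (vis-viva v² = GM(2/r − 1/a_t)): v₁ᵗ = 355757 m/s, v₂ᵗ = 71400.5 m/s.
(a) ΔV₁ = |v₁ᵗ − v₁| ≈ 8.011e+04 m/s = 80.11 km/s.
(b) ΔV₂ = |v₂ − v₂ᵗ| ≈ 5.209e+04 m/s = 52.09 km/s.
(c) ΔV_total = ΔV₁ + ΔV₂ ≈ 1.322e+05 m/s = 132.2 km/s.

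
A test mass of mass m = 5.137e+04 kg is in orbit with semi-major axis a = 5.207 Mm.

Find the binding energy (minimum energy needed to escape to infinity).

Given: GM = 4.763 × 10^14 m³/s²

Convert to SI: a = 5.207 Mm = 5.207e+06 m.
Total orbital energy is E = −GMm/(2a); binding energy is E_bind = −E = GMm/(2a).
E_bind = 4.763e+14 · 5.137e+04 / (2 · 5.207e+06) J ≈ 2.349e+12 J = 2.349 TJ.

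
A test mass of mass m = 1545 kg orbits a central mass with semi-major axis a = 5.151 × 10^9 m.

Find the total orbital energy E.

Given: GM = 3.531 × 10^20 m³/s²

E = −GMm / (2a).
E = −3.531e+20 · 1545 / (2 · 5.151e+09) J ≈ -5.295e+13 J = -52.95 TJ.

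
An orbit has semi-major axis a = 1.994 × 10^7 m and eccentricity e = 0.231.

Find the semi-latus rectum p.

p = a (1 − e²).
p = 1.994e+07 · (1 − (0.231)²) = 1.994e+07 · 0.946639 ≈ 1.888e+07 m = 1.888 × 10^7 m.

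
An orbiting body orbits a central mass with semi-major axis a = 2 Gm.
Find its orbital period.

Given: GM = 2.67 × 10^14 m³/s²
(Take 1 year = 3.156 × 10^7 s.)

Convert to SI: a = 2 Gm = 2e+09 m.
Kepler's third law: T = 2π √(a³ / GM).
Substituting a = 2e+09 m and GM = 2.67e+14 m³/s²:
T = 2π √((2e+09)³ / 2.67e+14) s
T ≈ 3.439e+07 s = 1.09 years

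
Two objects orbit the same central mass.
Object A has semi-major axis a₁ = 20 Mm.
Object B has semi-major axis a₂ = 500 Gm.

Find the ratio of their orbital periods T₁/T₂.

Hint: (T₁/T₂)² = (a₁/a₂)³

Convert to SI: a₁ = 20 Mm = 2e+07 m; a₂ = 500 Gm = 5e+11 m.
From Kepler's third law, (T₁/T₂)² = (a₁/a₂)³, so T₁/T₂ = (a₁/a₂)^(3/2).
a₁/a₂ = 2e+07 / 5e+11 = 4e-05.
T₁/T₂ = (4e-05)^(3/2) ≈ 2.53e-07.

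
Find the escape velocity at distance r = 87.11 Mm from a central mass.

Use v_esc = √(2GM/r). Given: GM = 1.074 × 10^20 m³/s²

Convert to SI: r = 87.11 Mm = 8.711e+07 m.
Escape velocity comes from setting total energy to zero: ½v² − GM/r = 0 ⇒ v_esc = √(2GM / r).
v_esc = √(2 · 1.074e+20 / 8.711e+07) m/s ≈ 1.57e+06 m/s = 1570 km/s.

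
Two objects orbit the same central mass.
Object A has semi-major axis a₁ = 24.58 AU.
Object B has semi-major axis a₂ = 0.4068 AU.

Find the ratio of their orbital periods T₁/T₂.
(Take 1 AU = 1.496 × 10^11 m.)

Convert to SI: a₁ = 24.58 AU = 3.67717e+12 m; a₂ = 0.4068 AU = 6.08573e+10 m.
From Kepler's third law, (T₁/T₂)² = (a₁/a₂)³, so T₁/T₂ = (a₁/a₂)^(3/2).
a₁/a₂ = 3.67717e+12 / 6.08573e+10 = 60.4228.
T₁/T₂ = (60.4228)^(3/2) ≈ 469.7.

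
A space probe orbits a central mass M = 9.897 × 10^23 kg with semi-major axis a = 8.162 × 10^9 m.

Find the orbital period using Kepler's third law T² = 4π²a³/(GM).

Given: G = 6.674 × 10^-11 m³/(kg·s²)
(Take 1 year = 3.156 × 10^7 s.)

GM = G · M = 6.674e-11 · 9.897e+23 = 6.60526e+13 m³/s².
Kepler's third law: T = 2π √(a³ / GM).
Substituting a = 8.162e+09 m and GM = 6.60526e+13 m³/s²:
T = 2π √((8.162e+09)³ / 6.60526e+13) s
T ≈ 5.701e+08 s = 18.06 years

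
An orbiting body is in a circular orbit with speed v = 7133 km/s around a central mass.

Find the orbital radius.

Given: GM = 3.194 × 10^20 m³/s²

Convert to SI: v = 7133 km/s = 7.133e+06 m/s.
For a circular orbit, v² = GM / r, so r = GM / v².
r = 3.194e+20 / (7.133e+06)² m ≈ 6.278e+06 m = 6.278 × 10^6 m.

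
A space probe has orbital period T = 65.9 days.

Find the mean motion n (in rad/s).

Convert to SI: T = 65.9 days = 5.69376e+06 s.
n = 2π / T.
n = 2π / 5.69376e+06 s ≈ 1.104e-06 rad/s.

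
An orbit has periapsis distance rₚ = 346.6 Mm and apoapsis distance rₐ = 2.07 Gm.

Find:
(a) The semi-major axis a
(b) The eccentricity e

Convert to SI: rₚ = 346.6 Mm = 3.466e+08 m; rₐ = 2.07 Gm = 2.07e+09 m.
(a) a = (rₚ + rₐ) / 2 = (3.466e+08 + 2.07e+09) / 2 ≈ 1.208e+09 m = 1.208 Gm.
(b) e = (rₐ − rₚ) / (rₐ + rₚ) = (2.07e+09 − 3.466e+08) / (2.07e+09 + 3.466e+08) ≈ 0.7132.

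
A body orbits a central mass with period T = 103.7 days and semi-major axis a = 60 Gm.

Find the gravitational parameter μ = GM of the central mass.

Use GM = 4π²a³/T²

Convert to SI: T = 103.7 days = 8.95968e+06 s; a = 60 Gm = 6e+10 m.
GM = 4π² · a³ / T².
GM = 4π² · (6e+10)³ / (8.95968e+06)² m³/s² ≈ 1.062e+20 m³/s² = 1.062 × 10^20 m³/s².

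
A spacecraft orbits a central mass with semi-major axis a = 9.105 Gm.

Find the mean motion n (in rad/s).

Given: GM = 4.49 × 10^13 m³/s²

Convert to SI: a = 9.105 Gm = 9.105e+09 m.
n = √(GM / a³).
n = √(4.49e+13 / (9.105e+09)³) rad/s ≈ 7.713e-09 rad/s.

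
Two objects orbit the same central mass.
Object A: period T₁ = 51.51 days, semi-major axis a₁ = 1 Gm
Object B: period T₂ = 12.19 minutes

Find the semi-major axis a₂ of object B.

Convert to SI: T₁ = 51.51 days = 4.45046e+06 s; a₁ = 1 Gm = 1e+09 m; T₂ = 12.19 minutes = 731.4 s.
Kepler's third law: (T₁/T₂)² = (a₁/a₂)³ ⇒ a₂ = a₁ · (T₂/T₁)^(2/3).
T₂/T₁ = 731.4 / 4.45046e+06 = 0.000164342.
a₂ = 1e+09 · (0.000164342)^(2/3) m ≈ 3e+06 m = 3 Mm.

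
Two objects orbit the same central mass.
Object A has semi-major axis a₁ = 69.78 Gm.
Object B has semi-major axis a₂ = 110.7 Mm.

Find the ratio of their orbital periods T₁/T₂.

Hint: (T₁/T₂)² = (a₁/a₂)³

Convert to SI: a₁ = 69.78 Gm = 6.978e+10 m; a₂ = 110.7 Mm = 1.107e+08 m.
From Kepler's third law, (T₁/T₂)² = (a₁/a₂)³, so T₁/T₂ = (a₁/a₂)^(3/2).
a₁/a₂ = 6.978e+10 / 1.107e+08 = 630.352.
T₁/T₂ = (630.352)^(3/2) ≈ 1.583e+04.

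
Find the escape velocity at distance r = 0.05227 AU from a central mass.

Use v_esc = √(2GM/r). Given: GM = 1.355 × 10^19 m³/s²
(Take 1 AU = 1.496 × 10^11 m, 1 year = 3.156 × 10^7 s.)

Convert to SI: r = 0.05227 AU = 7.81959e+09 m.
Escape velocity comes from setting total energy to zero: ½v² − GM/r = 0 ⇒ v_esc = √(2GM / r).
v_esc = √(2 · 1.355e+19 / 7.81959e+09) m/s ≈ 5.887e+04 m/s = 12.42 AU/year.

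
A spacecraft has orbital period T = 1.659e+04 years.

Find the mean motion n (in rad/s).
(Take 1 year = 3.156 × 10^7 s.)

Convert to SI: T = 1.659e+04 years = 5.2358e+11 s.
n = 2π / T.
n = 2π / 5.2358e+11 s ≈ 1.2e-11 rad/s.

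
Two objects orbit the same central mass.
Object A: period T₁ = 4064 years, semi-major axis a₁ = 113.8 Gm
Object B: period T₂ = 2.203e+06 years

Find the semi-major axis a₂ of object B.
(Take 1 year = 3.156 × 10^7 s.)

Convert to SI: T₁ = 4064 years = 1.2826e+11 s; a₁ = 113.8 Gm = 1.138e+11 m; T₂ = 2.203e+06 years = 6.95267e+13 s.
Kepler's third law: (T₁/T₂)² = (a₁/a₂)³ ⇒ a₂ = a₁ · (T₂/T₁)^(2/3).
T₂/T₁ = 6.95267e+13 / 1.2826e+11 = 542.077.
a₂ = 1.138e+11 · (542.077)^(2/3) m ≈ 7.566e+12 m = 7.566 Tm.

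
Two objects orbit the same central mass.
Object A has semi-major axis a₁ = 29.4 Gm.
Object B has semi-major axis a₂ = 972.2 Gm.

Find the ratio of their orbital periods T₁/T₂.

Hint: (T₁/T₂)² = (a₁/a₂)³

Convert to SI: a₁ = 29.4 Gm = 2.94e+10 m; a₂ = 972.2 Gm = 9.722e+11 m.
From Kepler's third law, (T₁/T₂)² = (a₁/a₂)³, so T₁/T₂ = (a₁/a₂)^(3/2).
a₁/a₂ = 2.94e+10 / 9.722e+11 = 0.0302407.
T₁/T₂ = (0.0302407)^(3/2) ≈ 0.005259.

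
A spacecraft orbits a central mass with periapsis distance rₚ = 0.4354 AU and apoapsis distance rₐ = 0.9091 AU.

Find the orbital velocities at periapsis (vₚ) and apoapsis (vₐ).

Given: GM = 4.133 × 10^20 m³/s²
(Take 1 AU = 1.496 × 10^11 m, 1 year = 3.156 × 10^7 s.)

Convert to SI: rₚ = 0.4354 AU = 6.51358e+10 m; rₐ = 0.9091 AU = 1.36001e+11 m.
Use the vis-viva equation v² = GM(2/r − 1/a) with a = (rₚ + rₐ)/2 = (6.51358e+10 + 1.36001e+11)/2 = 1.00569e+11 m.
vₚ = √(GM · (2/rₚ − 1/a)) = √(4.133e+20 · (2/6.51358e+10 − 1/1.00569e+11)) m/s ≈ 9.263e+04 m/s = 19.54 AU/year.
vₐ = √(GM · (2/rₐ − 1/a)) = √(4.133e+20 · (2/1.36001e+11 − 1/1.00569e+11)) m/s ≈ 4.436e+04 m/s = 9.359 AU/year.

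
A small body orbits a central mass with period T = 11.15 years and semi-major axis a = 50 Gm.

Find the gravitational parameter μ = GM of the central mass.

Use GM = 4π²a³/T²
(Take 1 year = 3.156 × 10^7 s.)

Convert to SI: T = 11.15 years = 3.51894e+08 s; a = 50 Gm = 5e+10 m.
GM = 4π² · a³ / T².
GM = 4π² · (5e+10)³ / (3.51894e+08)² m³/s² ≈ 3.985e+16 m³/s² = 3.985 × 10^16 m³/s².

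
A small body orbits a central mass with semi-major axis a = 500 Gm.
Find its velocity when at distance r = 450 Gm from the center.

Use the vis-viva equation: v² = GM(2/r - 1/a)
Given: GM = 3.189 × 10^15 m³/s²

Convert to SI: a = 500 Gm = 5e+11 m; r = 450 Gm = 4.5e+11 m.
Vis-viva: v = √(GM · (2/r − 1/a)).
2/r − 1/a = 2/4.5e+11 − 1/5e+11 = 2.44444e-12 m⁻¹.
v = √(3.189e+15 · 2.44444e-12) m/s ≈ 88.29 m/s = 88.29 m/s.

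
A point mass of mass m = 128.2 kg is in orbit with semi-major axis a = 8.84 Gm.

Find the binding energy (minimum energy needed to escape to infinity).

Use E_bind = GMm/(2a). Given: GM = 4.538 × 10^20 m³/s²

Convert to SI: a = 8.84 Gm = 8.84e+09 m.
Total orbital energy is E = −GMm/(2a); binding energy is E_bind = −E = GMm/(2a).
E_bind = 4.538e+20 · 128.2 / (2 · 8.84e+09) J ≈ 3.291e+12 J = 3.291 TJ.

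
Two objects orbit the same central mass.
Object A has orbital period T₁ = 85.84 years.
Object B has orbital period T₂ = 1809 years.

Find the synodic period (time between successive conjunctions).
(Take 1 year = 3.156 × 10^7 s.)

Convert to SI: T₁ = 85.84 years = 2.70911e+09 s; T₂ = 1809 years = 5.7092e+10 s.
T_syn = |T₁ · T₂ / (T₁ − T₂)|.
T_syn = |2.70911e+09 · 5.7092e+10 / (2.70911e+09 − 5.7092e+10)| s ≈ 2.844e+09 s = 90.12 years.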